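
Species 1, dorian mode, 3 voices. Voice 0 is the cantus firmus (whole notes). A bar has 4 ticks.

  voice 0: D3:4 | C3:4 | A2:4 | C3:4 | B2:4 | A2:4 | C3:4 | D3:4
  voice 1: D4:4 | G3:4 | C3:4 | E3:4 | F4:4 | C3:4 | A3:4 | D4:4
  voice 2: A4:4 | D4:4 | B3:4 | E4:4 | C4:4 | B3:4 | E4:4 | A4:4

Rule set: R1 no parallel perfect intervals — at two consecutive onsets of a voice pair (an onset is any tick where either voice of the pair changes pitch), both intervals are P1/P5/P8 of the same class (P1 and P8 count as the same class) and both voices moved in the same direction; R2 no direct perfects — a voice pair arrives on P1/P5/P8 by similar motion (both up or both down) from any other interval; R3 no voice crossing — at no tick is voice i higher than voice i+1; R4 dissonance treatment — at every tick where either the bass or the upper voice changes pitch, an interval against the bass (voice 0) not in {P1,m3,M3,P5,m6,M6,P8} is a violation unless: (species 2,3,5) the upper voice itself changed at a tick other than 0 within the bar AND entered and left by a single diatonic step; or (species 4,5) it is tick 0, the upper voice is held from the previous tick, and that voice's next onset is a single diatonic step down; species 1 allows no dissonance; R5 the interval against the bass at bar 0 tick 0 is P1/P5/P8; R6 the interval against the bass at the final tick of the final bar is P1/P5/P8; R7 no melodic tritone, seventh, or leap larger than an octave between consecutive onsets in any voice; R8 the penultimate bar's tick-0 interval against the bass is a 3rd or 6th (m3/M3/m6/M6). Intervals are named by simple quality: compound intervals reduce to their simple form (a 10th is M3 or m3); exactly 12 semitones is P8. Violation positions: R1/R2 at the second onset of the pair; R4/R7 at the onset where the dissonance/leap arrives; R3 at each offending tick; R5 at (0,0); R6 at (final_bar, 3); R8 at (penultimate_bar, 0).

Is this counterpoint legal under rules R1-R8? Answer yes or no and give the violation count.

No (18 violations)

bar 0: v0=D3 v1=D4 v2=A4 (P5)
bar 1: v0=C3 v1=G3 v2=D4 (M2)
bar 2: v0=A2 v1=C3 v2=B3 (M2)
bar 3: v0=C3 v1=E3 v2=E4 (M3)
bar 4: v0=B2 v1=F4 v2=C4 (m2)
bar 5: v0=A2 v1=C3 v2=B3 (M2)
bar 6: v0=C3 v1=A3 v2=E4 (M3)
bar 7: v0=D3 v1=D4 v2=A4 (P5)
  R1 @ bar1.0: D4/A4 P5 -> G3/D4 P5 similar
  R2 @ bar1.0: D3/D4 P8 -> C3/G3 P5 similar
  R4 @ bar1.0: C3/D4 M2 untreated
  R4 @ bar2.0: A2/B3 M2 untreated
  R2 @ bar3.0: C3/B3 M7 -> E3/E4 P8 similar
  R3 @ bar4.0: F4 above C4
  R4 @ bar4.0: B2/F4 TT untreated
  R4 @ bar4.0: B2/C4 m2 untreated
  R7 @ bar4.0: E3->F4 leap 13st
  R3 @ bar4.1: F4 above C4
  R3 @ bar4.2: F4 above C4
  R3 @ bar4.3: F4 above C4
  R4 @ bar5.0: A2/B3 M2 untreated
  R7 @ bar5.0: F4->C3 leap 17st
  R2 @ bar6.0: C3/B3 M7 -> A3/E4 P5 similar
  R1 @ bar7.0: A3/E4 P5 -> D4/A4 P5 similar
  R2 @ bar7.0: C3/A3 M6 -> D3/D4 P8 similar
  R2 @ bar7.0: C3/E4 M3 -> D3/A4 P5 similar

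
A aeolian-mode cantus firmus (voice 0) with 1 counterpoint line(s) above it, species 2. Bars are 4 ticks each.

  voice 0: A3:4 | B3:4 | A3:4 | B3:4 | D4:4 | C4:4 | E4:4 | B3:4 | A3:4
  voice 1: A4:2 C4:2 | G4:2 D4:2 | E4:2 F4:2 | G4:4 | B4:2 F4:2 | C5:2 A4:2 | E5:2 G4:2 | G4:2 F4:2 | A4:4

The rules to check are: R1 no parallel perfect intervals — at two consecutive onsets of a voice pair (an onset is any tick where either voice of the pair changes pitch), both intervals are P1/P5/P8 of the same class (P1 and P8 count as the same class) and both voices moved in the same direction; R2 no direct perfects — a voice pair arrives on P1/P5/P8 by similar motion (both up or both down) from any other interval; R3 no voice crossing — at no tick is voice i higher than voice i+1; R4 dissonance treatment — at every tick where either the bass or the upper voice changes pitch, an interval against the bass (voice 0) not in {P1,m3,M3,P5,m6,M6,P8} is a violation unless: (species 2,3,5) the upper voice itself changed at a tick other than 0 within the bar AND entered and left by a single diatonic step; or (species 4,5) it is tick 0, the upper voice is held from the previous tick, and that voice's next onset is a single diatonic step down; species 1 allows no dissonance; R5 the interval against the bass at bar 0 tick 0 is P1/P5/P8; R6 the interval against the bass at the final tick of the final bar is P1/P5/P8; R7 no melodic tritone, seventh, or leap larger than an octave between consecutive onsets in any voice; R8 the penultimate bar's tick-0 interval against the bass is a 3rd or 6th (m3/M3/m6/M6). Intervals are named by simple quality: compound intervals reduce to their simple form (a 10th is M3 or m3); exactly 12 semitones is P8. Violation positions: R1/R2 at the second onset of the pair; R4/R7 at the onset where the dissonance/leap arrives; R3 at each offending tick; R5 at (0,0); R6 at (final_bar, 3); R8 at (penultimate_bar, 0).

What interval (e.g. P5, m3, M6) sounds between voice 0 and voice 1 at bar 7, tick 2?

TT

voice 0=B3 voice 1=F4 -> TT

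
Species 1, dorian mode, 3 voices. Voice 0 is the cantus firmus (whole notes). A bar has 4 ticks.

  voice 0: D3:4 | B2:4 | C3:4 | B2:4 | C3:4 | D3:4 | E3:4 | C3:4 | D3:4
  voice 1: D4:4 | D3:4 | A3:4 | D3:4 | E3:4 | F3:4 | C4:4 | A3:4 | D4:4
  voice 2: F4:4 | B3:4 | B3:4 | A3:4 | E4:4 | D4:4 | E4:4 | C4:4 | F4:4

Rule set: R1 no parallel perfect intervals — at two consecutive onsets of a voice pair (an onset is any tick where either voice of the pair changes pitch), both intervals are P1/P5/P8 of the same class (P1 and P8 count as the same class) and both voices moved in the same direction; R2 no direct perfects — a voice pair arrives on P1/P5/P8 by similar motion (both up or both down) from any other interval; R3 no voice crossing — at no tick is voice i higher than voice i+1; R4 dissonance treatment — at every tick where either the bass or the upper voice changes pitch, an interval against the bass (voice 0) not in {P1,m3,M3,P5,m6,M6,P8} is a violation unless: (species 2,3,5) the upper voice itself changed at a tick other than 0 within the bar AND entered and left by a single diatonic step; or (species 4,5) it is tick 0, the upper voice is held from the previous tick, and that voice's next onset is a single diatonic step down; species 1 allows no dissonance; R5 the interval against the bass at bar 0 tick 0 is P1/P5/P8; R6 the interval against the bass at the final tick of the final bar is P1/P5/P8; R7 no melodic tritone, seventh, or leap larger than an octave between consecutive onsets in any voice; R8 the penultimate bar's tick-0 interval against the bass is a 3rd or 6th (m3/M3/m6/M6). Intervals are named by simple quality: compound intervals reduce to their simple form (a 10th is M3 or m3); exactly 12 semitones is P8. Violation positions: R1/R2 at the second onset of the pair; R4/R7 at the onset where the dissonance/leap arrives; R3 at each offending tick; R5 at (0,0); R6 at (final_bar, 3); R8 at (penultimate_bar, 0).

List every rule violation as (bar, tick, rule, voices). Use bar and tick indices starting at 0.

bar 0: v0=D3 v1=D4 v2=F4 downbeat m3
bar 1: v0=B2 v1=D3 v2=B3 downbeat P8
bar 2: v0=C3 v1=A3 v2=B3 downbeat M7
bar 3: v0=B2 v1=D3 v2=A3 downbeat m7
bar 4: v0=C3 v1=E3 v2=E4 downbeat M3
bar 5: v0=D3 v1=F3 v2=D4 downbeat P8
bar 6: v0=E3 v1=C4 v2=E4 downbeat P8
bar 7: v0=C3 v1=A3 v2=C4 downbeat P8
bar 8: v0=D3 v1=D4 v2=F4 downbeat m3
  -> R5 @ bar 0 tick 0 v(0, 2): opens on m3
  -> R2 @ bar 1 tick 0 v(0, 2): D3/F4 m3 -> B2/B3 P8 similar
  -> R7 @ bar 1 tick 0 v(2,): F4->B3 leap 6st
  -> R4 @ bar 2 tick 0 v(0, 2): C3/B3 M7 untreated
  -> R2 @ bar 3 tick 0 v(1, 2): A3/B3 M2 -> D3/A3 P5 similar
  -> R4 @ bar 3 tick 0 v(0, 2): B2/A3 m7 untreated
  -> R2 @ bar 4 tick 0 v(1, 2): D3/A3 P5 -> E3/E4 P8 similar
  -> R1 @ bar 6 tick 0 v(0, 2): D3/D4 P8 -> E3/E4 P8 similar
  -> R1 @ bar 7 tick 0 v(0, 2): E3/E4 P8 -> C3/C4 P8 similar
  -> R8 @ bar 7 tick 0 v(0, 2): penult P8 not 3rd/6th
  -> R2 @ bar 8 tick 0 v(0, 1): C3/A3 M6 -> D3/D4 P8 similar
  -> R6 @ bar 8 tick 3 v(0, 2): closes on m3

(0, 0, R5, (0, 2))
(1, 0, R2, (0, 2))
(1, 0, R7, (2,))
(2, 0, R4, (0, 2))
(3, 0, R2, (1, 2))
(3, 0, R4, (0, 2))
(4, 0, R2, (1, 2))
(6, 0, R1, (0, 2))
(7, 0, R1, (0, 2))
(7, 0, R8, (0, 2))
(8, 0, R2, (0, 1))
(8, 3, R6, (0, 2))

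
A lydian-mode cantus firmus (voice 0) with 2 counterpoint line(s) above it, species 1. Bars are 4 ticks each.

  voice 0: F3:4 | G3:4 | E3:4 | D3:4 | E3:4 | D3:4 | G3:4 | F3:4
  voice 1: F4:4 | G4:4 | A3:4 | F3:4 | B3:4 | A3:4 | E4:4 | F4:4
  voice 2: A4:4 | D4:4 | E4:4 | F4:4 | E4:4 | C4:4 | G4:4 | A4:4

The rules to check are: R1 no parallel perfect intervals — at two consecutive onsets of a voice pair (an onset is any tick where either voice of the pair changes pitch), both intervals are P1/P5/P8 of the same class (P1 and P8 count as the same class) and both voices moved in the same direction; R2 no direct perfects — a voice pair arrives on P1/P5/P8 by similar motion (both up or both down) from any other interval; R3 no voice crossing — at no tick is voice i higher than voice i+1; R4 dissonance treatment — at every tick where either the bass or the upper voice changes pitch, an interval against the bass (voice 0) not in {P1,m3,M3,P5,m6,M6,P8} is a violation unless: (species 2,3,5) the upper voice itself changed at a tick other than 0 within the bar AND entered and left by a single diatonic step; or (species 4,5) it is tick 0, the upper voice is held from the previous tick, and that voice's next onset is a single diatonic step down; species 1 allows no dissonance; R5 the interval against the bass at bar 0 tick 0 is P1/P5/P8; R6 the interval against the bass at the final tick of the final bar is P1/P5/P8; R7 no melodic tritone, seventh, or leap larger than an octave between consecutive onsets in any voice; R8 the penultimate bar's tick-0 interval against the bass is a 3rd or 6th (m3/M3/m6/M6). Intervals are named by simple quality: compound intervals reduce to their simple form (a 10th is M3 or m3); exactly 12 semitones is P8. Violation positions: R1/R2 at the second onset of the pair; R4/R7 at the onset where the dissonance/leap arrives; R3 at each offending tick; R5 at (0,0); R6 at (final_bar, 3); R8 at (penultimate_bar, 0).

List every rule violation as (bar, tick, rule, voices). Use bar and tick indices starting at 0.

(0, 0, R5, (0, 2))
(1, 0, R1, (0, 1))
(1, 0, R3, (1, 2))
(1, 1, R3, (1, 2))
(1, 2, R3, (1, 2))
(1, 3, R3, (1, 2))
(2, 0, R4, (0, 1))
(2, 0, R7, (1,))
(4, 0, R2, (0, 1))
(4, 0, R7, (1,))
(5, 0, R1, (0, 1))
(5, 0, R4, (0, 2))
(6, 0, R2, (0, 2))
(6, 0, R8, (0, 2))
(7, 3, R6, (0, 2))

bar 0: v0=F3 v1=F4 v2=A4 downbeat M3
bar 1: v0=G3 v1=G4 v2=D4 downbeat P5
bar 2: v0=E3 v1=A3 v2=E4 downbeat P8
bar 3: v0=D3 v1=F3 v2=F4 downbeat m3
bar 4: v0=E3 v1=B3 v2=E4 downbeat P8
bar 5: v0=D3 v1=A3 v2=C4 downbeat m7
bar 6: v0=G3 v1=E4 v2=G4 downbeat P8
bar 7: v0=F3 v1=F4 v2=A4 downbeat M3
  -> R5 @ bar 0 tick 0 v(0, 2): opens on M3
  -> R1 @ bar 1 tick 0 v(0, 1): F3/F4 P8 -> G3/G4 P8 similar
  -> R3 @ bar 1 tick 0 v(1, 2): G4 above D4
  -> R3 @ bar 1 tick 1 v(1, 2): G4 above D4
  -> R3 @ bar 1 tick 2 v(1, 2): G4 above D4
  -> R3 @ bar 1 tick 3 v(1, 2): G4 above D4
  -> R4 @ bar 2 tick 0 v(0, 1): E3/A3 P4 untreated
  -> R7 @ bar 2 tick 0 v(1,): G4->A3 leap 10st
  -> R2 @ bar 4 tick 0 v(0, 1): D3/F3 m3 -> E3/B3 P5 similar
  -> R7 @ bar 4 tick 0 v(1,): F3->B3 leap 6st
  -> R1 @ bar 5 tick 0 v(0, 1): E3/B3 P5 -> D3/A3 P5 similar
  -> R4 @ bar 5 tick 0 v(0, 2): D3/C4 m7 untreated
  -> R2 @ bar 6 tick 0 v(0, 2): D3/C4 m7 -> G3/G4 P8 similar
  -> R8 @ bar 6 tick 0 v(0, 2): penult P8 not 3rd/6th
  -> R6 @ bar 7 tick 3 v(0, 2): closes on M3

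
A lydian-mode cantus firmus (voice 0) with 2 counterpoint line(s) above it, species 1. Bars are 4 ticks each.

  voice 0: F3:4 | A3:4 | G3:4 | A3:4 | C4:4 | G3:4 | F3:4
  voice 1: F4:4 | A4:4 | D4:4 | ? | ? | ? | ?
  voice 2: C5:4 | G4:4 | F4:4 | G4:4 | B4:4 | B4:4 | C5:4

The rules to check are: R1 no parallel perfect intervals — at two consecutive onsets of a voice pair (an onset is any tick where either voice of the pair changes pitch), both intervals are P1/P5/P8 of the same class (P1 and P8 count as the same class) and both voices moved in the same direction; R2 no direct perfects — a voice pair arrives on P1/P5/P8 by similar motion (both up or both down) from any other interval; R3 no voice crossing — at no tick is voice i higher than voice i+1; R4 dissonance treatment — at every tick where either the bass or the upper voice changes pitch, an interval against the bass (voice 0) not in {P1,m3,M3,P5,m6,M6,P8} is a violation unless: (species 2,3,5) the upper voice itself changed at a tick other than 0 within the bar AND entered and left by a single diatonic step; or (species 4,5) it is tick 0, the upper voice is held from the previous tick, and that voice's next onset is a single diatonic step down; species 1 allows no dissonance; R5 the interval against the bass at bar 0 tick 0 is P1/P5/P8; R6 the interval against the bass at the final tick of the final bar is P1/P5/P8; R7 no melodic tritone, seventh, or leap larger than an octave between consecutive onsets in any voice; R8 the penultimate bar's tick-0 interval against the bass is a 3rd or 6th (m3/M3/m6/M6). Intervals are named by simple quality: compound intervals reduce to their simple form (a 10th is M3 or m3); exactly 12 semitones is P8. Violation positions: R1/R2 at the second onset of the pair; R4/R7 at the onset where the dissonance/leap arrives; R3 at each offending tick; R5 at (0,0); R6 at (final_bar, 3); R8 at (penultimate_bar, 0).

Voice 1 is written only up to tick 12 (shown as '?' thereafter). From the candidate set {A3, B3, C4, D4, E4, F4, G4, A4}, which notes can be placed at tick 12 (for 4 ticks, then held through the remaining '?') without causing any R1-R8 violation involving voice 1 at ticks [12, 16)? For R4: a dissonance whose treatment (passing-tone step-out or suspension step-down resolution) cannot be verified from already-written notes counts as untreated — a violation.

A3: legal
B3: violates R4
C4: legal
D4: violates R4
E4: violates R1
F4: legal
G4: violates R2,R4
A4: violates R2,R3

{A3, C4, F4}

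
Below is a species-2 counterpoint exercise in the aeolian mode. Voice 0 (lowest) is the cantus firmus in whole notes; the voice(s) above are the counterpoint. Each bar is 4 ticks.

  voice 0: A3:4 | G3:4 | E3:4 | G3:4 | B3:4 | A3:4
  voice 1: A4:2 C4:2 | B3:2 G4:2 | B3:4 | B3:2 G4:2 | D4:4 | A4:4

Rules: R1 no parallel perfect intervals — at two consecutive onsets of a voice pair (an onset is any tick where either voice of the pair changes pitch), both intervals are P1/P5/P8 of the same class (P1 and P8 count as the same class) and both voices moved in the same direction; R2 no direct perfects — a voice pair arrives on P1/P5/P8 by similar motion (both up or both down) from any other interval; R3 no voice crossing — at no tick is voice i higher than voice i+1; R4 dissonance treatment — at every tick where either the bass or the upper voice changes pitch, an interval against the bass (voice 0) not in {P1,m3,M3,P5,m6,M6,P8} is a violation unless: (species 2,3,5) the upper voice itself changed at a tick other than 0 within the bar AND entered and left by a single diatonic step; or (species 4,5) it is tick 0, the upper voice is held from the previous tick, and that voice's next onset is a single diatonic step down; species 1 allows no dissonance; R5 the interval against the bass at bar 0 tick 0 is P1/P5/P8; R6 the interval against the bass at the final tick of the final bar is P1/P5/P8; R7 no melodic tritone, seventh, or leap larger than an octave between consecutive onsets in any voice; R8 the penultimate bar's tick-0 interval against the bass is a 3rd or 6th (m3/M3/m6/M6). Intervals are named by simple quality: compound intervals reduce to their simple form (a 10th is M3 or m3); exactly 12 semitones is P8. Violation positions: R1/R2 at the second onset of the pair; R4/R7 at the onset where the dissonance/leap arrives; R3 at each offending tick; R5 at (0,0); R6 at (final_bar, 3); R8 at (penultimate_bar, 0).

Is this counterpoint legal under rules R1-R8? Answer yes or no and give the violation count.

bar 0: v0=A3 v1=A4 (P8)
bar 1: v0=G3 v1=B3 (M3)
bar 2: v0=E3 v1=B3 (P5)
bar 3: v0=G3 v1=B3 (M3)
bar 4: v0=B3 v1=D4 (m3)
bar 5: v0=A3 v1=A4 (P8)
  R2 @ bar2.0: G3/G4 P8 -> E3/B3 P5 similar

No (1 violations)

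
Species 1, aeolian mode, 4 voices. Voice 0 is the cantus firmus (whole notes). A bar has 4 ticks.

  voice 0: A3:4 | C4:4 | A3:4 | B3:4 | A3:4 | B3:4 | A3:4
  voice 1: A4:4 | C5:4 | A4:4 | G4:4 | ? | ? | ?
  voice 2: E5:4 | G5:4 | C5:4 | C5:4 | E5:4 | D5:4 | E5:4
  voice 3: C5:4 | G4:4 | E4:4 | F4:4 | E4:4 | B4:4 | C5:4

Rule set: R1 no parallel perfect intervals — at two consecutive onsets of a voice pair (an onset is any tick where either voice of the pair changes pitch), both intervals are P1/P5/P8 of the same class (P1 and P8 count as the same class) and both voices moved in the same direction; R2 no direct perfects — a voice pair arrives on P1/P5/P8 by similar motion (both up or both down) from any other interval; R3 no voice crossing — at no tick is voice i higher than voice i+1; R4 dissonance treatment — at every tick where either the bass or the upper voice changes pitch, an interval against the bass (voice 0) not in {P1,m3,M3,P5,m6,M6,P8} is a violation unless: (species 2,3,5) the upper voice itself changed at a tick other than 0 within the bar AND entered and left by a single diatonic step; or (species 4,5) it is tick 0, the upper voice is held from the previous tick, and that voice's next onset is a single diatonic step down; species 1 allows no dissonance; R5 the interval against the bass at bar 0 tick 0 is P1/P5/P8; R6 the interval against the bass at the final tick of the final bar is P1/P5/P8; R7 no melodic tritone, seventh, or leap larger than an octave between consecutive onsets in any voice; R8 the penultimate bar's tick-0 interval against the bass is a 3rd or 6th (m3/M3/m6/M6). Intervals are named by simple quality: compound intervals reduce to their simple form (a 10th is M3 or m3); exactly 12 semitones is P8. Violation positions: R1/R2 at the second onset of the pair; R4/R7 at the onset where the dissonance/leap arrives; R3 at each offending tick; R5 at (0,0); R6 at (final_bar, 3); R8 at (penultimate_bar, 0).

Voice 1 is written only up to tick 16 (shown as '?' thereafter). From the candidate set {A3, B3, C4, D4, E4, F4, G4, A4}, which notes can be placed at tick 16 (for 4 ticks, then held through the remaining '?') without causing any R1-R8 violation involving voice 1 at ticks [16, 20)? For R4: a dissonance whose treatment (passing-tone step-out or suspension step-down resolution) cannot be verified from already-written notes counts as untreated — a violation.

{C4, F4}

A3: violates R2,R7
B3: violates R4
C4: legal
D4: violates R4
E4: violates R2
F4: legal
G4: violates R4
A4: violates R2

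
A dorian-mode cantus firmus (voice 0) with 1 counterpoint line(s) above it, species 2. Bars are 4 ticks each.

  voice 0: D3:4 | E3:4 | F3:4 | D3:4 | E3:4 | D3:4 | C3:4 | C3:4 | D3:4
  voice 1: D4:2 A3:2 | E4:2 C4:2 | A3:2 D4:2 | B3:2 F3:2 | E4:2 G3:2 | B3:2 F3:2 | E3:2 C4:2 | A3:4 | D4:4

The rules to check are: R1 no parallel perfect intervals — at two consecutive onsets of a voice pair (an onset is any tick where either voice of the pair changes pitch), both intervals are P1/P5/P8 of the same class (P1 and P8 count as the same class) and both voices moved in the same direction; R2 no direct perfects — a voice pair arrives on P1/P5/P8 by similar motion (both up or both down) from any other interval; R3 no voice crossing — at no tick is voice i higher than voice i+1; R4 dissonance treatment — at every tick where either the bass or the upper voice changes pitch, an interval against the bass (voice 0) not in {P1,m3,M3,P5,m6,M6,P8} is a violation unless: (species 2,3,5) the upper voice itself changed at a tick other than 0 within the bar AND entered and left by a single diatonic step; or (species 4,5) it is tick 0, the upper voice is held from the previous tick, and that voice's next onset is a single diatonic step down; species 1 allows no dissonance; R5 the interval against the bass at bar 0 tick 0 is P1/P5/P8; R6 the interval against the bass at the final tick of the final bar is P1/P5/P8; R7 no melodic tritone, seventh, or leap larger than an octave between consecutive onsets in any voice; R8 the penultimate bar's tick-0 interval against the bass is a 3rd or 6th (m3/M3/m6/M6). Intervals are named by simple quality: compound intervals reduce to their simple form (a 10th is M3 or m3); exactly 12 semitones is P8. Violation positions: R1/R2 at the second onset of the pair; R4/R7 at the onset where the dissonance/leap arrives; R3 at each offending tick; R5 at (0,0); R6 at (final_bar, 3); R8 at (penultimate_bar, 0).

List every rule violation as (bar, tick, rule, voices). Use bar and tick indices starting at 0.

bar 0: v0=D3 v1=D4 downbeat P8
bar 1: v0=E3 v1=E4 downbeat P8
bar 2: v0=F3 v1=A3 downbeat M3
bar 3: v0=D3 v1=B3 downbeat M6
bar 4: v0=E3 v1=E4 downbeat P8
bar 5: v0=D3 v1=B3 downbeat M6
bar 6: v0=C3 v1=E3 downbeat M3
bar 7: v0=C3 v1=A3 downbeat M6
bar 8: v0=D3 v1=D4 downbeat P8
  -> R2 @ bar 1 tick 0 v(0, 1): D3/A3 P5 -> E3/E4 P8 similar
  -> R7 @ bar 3 tick 2 v(1,): B3->F3 leap 6st
  -> R2 @ bar 4 tick 0 v(0, 1): D3/F3 m3 -> E3/E4 P8 similar
  -> R7 @ bar 4 tick 0 v(1,): F3->E4 leap 11st
  -> R7 @ bar 5 tick 2 v(1,): B3->F3 leap 6st
  -> R2 @ bar 8 tick 0 v(0, 1): C3/A3 M6 -> D3/D4 P8 similar

(1, 0, R2, (0, 1))
(3, 2, R7, (1,))
(4, 0, R2, (0, 1))
(4, 0, R7, (1,))
(5, 2, R7, (1,))
(8, 0, R2, (0, 1))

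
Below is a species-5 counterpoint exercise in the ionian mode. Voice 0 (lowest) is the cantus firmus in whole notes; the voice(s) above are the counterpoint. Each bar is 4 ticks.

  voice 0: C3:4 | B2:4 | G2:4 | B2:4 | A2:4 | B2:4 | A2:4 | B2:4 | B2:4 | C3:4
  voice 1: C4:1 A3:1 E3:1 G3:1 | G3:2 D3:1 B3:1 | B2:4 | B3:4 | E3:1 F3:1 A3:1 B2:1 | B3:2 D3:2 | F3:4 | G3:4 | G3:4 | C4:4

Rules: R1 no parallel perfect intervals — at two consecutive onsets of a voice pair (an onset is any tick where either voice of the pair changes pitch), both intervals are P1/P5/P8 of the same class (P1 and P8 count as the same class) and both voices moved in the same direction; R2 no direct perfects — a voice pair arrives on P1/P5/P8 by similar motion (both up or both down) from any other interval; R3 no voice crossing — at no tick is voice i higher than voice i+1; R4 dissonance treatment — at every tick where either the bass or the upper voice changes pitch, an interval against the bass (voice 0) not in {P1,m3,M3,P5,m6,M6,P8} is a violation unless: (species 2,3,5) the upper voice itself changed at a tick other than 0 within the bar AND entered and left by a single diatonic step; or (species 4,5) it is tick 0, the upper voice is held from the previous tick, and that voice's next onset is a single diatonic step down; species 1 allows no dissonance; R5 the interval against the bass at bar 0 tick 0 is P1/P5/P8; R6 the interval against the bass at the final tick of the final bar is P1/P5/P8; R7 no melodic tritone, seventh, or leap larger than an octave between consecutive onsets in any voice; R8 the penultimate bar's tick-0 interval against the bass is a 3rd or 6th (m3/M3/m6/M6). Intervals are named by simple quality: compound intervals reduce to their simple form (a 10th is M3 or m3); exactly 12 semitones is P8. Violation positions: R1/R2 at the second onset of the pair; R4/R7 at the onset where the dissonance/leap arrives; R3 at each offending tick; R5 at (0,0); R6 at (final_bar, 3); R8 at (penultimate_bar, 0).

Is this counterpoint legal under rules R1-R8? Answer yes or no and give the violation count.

bar 0: v0=C3 v1=C4 (P8)
bar 1: v0=B2 v1=G3 (m6)
bar 2: v0=G2 v1=B2 (M3)
bar 3: v0=B2 v1=B3 (P8)
bar 4: v0=A2 v1=E3 (P5)
bar 5: v0=B2 v1=B3 (P8)
bar 6: v0=A2 v1=F3 (m6)
bar 7: v0=B2 v1=G3 (m6)
bar 8: v0=B2 v1=G3 (m6)
bar 9: v0=C3 v1=C4 (P8)
  R2 @ bar3.0: G2/B2 M3 -> B2/B3 P8 similar
  R2 @ bar4.0: B2/B3 P8 -> A2/E3 P5 similar
  R4 @ bar4.3: A2/B2 M2 untreated
  R7 @ bar4.3: A3->B2 leap 10st
  R2 @ bar5.0: A2/B2 M2 -> B2/B3 P8 similar
  R2 @ bar9.0: B2/G3 m6 -> C3/C4 P8 similar

No (6 violations)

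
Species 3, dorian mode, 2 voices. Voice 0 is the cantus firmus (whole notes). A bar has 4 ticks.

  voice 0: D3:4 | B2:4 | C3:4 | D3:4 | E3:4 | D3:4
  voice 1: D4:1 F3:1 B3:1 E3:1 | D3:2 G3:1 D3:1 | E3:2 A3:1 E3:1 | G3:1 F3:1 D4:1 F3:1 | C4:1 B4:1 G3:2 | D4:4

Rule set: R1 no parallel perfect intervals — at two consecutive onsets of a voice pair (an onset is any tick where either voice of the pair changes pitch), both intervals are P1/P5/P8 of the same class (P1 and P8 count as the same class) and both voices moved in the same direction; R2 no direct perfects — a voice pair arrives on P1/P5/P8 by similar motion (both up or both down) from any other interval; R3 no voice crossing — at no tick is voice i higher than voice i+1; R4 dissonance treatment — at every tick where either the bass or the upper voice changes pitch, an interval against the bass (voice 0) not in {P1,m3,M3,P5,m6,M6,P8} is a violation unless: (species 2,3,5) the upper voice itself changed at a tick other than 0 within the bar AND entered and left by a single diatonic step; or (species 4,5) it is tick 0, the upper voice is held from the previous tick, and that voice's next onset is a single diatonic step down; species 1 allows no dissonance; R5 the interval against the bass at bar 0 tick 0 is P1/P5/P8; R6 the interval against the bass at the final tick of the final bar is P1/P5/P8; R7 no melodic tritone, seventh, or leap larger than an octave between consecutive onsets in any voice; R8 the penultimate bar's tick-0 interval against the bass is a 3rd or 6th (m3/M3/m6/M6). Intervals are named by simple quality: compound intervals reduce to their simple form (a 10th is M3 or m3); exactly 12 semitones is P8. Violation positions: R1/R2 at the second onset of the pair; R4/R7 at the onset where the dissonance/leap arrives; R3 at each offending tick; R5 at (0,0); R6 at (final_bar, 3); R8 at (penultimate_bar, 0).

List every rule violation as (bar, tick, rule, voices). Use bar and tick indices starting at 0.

bar 0: v0=D3 v1=D4 downbeat P8
bar 1: v0=B2 v1=D3 downbeat m3
bar 2: v0=C3 v1=E3 downbeat M3
bar 3: v0=D3 v1=G3 downbeat P4
bar 4: v0=E3 v1=C4 downbeat m6
bar 5: v0=D3 v1=D4 downbeat P8
  -> R7 @ bar 0 tick 2 v(1,): F3->B3 leap 6st
  -> R4 @ bar 0 tick 3 v(0, 1): D3/E3 M2 untreated
  -> R4 @ bar 3 tick 0 v(0, 1): D3/G3 P4 untreated
  -> R7 @ bar 4 tick 1 v(1,): C4->B4 leap 11st
  -> R7 @ bar 4 tick 2 v(1,): B4->G3 leap 16st

(0, 2, R7, (1,))
(0, 3, R4, (0, 1))
(3, 0, R4, (0, 1))
(4, 1, R7, (1,))
(4, 2, R7, (1,))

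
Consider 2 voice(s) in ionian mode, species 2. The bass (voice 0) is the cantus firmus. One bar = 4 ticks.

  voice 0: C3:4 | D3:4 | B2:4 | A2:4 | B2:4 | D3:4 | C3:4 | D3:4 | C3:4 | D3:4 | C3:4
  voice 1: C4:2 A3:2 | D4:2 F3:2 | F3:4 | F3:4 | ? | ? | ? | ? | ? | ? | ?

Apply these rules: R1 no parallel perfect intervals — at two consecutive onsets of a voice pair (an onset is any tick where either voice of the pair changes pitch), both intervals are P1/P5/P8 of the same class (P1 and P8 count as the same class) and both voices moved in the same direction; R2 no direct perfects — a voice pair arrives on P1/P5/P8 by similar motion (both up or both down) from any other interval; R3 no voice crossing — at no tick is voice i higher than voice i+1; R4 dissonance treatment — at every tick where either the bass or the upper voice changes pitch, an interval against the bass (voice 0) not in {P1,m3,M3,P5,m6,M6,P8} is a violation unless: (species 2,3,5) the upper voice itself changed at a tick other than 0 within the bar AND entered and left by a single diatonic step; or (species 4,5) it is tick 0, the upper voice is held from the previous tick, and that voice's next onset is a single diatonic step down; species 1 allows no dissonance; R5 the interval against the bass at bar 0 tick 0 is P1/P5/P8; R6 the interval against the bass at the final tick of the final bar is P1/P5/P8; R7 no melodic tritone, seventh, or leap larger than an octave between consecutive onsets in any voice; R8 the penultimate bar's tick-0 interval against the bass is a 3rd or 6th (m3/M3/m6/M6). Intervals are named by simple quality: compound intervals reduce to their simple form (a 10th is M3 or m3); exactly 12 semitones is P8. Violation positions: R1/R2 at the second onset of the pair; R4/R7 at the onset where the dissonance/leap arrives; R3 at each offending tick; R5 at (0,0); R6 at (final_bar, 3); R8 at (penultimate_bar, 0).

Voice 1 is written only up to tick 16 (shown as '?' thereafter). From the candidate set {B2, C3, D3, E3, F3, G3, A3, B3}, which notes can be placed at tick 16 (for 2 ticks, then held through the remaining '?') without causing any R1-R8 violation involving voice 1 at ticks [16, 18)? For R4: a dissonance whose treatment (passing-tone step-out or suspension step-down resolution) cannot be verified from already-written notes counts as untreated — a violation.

{D3, G3}

B2: violates R7
C3: violates R4
D3: legal
E3: violates R4
F3: violates R4
G3: legal
A3: violates R4
B3: violates R2,R7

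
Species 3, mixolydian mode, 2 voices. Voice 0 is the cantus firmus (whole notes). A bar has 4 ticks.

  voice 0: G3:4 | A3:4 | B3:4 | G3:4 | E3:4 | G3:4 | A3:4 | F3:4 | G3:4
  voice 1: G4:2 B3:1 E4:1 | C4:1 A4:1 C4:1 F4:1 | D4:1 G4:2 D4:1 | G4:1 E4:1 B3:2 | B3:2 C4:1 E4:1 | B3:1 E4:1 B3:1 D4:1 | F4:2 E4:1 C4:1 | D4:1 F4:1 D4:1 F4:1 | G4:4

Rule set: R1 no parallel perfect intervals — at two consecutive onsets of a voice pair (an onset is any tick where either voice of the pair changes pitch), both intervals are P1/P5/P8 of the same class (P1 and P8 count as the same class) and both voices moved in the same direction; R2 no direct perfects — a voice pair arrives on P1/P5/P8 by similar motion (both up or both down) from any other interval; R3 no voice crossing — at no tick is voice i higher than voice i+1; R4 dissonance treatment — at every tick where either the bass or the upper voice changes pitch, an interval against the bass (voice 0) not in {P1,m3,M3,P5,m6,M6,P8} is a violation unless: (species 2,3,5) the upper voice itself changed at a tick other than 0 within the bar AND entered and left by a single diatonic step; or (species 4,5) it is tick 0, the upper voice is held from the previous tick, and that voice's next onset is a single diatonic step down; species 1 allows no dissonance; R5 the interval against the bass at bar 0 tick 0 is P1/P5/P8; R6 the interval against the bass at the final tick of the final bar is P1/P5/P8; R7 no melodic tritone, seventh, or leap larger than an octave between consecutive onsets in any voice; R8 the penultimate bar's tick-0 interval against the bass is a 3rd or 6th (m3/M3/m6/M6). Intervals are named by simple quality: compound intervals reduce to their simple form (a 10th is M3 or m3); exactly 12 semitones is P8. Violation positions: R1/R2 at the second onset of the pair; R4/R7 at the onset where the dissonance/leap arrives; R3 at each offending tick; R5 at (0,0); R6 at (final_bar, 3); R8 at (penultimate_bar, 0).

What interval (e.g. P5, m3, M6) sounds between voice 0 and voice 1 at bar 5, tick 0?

voice 0=G3 voice 1=B3 -> M3

M3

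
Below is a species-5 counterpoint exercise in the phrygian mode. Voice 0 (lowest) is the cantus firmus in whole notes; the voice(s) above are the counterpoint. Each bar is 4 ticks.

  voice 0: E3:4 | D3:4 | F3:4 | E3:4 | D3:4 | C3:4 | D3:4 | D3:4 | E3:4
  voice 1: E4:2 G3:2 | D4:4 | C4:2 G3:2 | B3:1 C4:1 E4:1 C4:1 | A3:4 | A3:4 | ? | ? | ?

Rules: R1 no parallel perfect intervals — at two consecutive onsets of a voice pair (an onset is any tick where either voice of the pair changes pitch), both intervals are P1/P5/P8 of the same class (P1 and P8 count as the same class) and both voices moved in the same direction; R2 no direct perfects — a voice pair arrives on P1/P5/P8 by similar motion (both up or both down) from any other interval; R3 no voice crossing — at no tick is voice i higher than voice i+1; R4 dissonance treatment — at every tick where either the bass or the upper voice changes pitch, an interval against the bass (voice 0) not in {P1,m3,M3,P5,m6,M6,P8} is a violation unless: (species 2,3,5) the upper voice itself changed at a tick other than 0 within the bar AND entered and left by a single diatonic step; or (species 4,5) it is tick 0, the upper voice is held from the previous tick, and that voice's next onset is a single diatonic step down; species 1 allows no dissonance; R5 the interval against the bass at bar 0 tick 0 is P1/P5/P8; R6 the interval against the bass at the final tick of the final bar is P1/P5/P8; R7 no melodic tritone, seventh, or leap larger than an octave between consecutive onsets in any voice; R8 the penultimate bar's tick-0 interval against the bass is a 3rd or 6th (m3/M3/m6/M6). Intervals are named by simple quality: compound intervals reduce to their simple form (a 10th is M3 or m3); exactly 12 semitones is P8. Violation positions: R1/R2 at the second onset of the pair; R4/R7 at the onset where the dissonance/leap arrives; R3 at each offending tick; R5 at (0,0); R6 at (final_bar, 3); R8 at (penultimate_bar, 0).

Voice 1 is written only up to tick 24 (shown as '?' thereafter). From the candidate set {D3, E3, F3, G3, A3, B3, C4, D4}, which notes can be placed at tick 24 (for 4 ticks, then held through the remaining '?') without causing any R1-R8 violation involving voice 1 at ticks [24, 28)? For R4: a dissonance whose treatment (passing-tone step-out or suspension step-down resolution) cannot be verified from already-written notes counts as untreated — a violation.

{A3, B3, D3, F3}

D3: legal
E3: violates R4
F3: legal
G3: violates R4
A3: legal
B3: legal
C4: violates R4
D4: violates R2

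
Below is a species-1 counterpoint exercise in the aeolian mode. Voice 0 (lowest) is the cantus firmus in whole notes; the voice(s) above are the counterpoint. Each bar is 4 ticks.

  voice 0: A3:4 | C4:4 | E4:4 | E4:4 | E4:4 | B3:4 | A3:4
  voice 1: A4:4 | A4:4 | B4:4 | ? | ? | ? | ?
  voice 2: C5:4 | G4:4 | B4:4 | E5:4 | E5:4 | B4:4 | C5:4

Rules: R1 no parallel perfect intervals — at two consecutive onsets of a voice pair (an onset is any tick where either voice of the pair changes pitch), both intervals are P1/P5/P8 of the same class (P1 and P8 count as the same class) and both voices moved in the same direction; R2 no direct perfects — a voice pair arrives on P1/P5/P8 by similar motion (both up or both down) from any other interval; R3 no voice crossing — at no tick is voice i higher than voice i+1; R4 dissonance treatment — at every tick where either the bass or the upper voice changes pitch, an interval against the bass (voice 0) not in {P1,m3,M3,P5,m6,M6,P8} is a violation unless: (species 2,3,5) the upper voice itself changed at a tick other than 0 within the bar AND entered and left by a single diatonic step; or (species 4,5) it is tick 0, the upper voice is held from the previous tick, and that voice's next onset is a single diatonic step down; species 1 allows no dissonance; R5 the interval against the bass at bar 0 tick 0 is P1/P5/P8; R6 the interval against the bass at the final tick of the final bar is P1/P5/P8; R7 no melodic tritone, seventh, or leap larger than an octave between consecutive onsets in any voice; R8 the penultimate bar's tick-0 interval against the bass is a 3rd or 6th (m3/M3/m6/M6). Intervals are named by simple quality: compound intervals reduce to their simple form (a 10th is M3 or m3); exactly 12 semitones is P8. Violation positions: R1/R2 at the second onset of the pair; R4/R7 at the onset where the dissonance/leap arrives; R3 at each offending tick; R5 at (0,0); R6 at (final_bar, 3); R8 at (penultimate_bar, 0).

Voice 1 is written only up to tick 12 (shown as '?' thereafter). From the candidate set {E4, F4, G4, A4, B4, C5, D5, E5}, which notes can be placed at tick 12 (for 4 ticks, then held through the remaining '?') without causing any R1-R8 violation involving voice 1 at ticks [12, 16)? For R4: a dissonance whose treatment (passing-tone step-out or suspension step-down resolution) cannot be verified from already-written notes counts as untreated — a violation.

E4: legal
F4: violates R4,R7
G4: legal
A4: violates R4
B4: legal
C5: legal
D5: violates R4
E5: violates R1

{B4, C5, E4, G4}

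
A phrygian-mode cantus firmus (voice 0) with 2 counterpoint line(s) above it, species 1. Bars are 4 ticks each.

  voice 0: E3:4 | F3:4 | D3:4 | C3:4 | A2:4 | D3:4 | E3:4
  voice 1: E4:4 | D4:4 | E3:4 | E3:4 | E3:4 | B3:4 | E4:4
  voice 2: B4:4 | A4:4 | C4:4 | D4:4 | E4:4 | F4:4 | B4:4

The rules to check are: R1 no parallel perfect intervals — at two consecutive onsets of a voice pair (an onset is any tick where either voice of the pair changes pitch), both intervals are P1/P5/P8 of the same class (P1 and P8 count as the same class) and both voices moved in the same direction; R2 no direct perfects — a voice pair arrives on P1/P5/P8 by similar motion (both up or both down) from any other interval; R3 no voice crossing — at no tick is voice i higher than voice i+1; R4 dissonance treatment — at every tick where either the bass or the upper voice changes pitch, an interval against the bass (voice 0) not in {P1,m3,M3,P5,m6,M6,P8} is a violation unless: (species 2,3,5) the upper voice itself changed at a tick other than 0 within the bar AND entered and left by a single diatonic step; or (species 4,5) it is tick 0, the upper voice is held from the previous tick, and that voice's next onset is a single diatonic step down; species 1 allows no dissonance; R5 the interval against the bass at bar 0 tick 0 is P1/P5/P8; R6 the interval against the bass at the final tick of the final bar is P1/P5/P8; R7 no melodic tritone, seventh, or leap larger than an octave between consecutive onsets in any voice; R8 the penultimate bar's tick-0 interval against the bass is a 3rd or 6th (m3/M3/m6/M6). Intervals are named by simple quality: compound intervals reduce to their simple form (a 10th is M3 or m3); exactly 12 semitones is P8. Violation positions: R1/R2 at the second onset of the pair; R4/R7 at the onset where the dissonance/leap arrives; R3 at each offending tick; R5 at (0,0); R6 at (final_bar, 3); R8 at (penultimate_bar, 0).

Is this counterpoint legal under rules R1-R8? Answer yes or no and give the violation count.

No (9 violations)

bar 0: v0=E3 v1=E4 v2=B4 (P5)
bar 1: v0=F3 v1=D4 v2=A4 (M3)
bar 2: v0=D3 v1=E3 v2=C4 (m7)
bar 3: v0=C3 v1=E3 v2=D4 (M2)
bar 4: v0=A2 v1=E3 v2=E4 (P5)
bar 5: v0=D3 v1=B3 v2=F4 (m3)
bar 6: v0=E3 v1=E4 v2=B4 (P5)
  R1 @ bar1.0: E4/B4 P5 -> D4/A4 P5 similar
  R4 @ bar2.0: D3/E3 M2 untreated
  R4 @ bar2.0: D3/C4 m7 untreated
  R7 @ bar2.0: D4->E3 leap 10st
  R4 @ bar3.0: C3/D4 M2 untreated
  R2 @ bar6.0: D3/B3 M6 -> E3/E4 P8 similar
  R2 @ bar6.0: D3/F4 m3 -> E3/B4 P5 similar
  R2 @ bar6.0: B3/F4 TT -> E4/B4 P5 similar
  R7 @ bar6.0: F4->B4 leap 6st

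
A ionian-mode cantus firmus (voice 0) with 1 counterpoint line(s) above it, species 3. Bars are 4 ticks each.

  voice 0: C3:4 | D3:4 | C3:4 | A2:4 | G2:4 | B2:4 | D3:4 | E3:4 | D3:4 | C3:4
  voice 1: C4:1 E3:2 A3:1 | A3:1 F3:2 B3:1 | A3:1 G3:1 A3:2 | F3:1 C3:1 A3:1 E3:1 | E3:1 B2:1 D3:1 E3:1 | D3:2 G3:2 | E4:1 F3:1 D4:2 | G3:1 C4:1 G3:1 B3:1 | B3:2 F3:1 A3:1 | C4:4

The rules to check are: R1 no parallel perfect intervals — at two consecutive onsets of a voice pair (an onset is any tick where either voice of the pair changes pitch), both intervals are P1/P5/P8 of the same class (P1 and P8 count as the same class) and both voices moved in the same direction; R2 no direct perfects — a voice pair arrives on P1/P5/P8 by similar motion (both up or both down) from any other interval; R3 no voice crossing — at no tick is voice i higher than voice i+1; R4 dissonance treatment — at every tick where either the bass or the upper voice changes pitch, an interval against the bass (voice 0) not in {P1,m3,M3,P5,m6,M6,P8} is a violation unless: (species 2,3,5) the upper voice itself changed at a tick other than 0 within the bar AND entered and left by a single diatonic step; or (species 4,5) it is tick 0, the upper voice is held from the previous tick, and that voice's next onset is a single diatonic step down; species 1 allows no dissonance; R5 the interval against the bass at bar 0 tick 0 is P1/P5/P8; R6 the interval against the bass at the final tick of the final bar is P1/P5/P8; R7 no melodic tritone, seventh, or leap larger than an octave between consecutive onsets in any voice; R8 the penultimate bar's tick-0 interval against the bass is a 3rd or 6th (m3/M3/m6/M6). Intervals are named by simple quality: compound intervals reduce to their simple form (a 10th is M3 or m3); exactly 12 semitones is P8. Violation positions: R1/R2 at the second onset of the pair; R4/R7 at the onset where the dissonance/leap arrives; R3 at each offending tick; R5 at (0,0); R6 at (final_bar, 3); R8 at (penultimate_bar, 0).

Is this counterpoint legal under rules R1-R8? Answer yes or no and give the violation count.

bar 0: v0=C3 v1=C4 (P8)
bar 1: v0=D3 v1=A3 (P5)
bar 2: v0=C3 v1=A3 (M6)
bar 3: v0=A2 v1=F3 (m6)
bar 4: v0=G2 v1=E3 (M6)
bar 5: v0=B2 v1=D3 (m3)
bar 6: v0=D3 v1=E4 (M2)
bar 7: v0=E3 v1=G3 (m3)
bar 8: v0=D3 v1=B3 (M6)
bar 9: v0=C3 v1=C4 (P8)
  R7 @ bar1.3: F3->B3 leap 6st
  R4 @ bar6.0: D3/E4 M2 untreated
  R7 @ bar6.1: E4->F3 leap 11st
  R7 @ bar8.2: B3->F3 leap 6st

No (4 violations)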